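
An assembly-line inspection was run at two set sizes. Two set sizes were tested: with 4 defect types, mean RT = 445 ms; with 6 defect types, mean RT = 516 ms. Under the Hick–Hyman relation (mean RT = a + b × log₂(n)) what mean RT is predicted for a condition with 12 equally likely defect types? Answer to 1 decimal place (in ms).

RT is linear in log₂ n, so two points fix the line:
  b = (516 − 445) / (log₂ 6 − log₂ 4) = 71 / (2.5850 − 2) = 121.375 ms/bit
  a = 445 − 121.375 × 2 = 202.249 ms
Then RT(12) = 202.249 + 121.375 × log₂ 12 = 202.249 + 121.375 × 3.5850 ≈ 637.375 ms.

637.4 ms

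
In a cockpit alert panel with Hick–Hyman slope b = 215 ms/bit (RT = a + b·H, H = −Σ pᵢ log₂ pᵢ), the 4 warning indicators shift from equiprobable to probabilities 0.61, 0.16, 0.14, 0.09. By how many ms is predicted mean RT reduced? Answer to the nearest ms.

93 ms

Equiprobable entropy H₀ = log₂ 4 = 2.0000 bits.
Skewed entropy H = −Σ pᵢ log₂ pᵢ = 1.5678 bits.
ΔRT = b·(H₀ − H) = 215 × 0.4322 = 92.93 ms.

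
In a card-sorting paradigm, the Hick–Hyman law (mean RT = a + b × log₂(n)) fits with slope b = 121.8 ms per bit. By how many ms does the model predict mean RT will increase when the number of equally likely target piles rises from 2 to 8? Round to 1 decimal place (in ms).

The intercept a cancels: ΔRT = b·(log₂ n₂ − log₂ n₁) = b·log₂(n₂/n₁).
log₂(8) − log₂(2) = log₂(8/2) = log₂(4) = 2.
ΔRT = 121.8 × 2.0000 = 243.600 ms.

243.6 ms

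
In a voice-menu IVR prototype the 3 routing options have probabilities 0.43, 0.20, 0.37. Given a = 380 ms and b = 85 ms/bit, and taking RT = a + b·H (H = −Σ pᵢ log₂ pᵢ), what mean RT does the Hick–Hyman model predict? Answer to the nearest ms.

H = 0.43·log₂(1/0.43) + 0.20·log₂(1/0.20) + 0.37·log₂(1/0.37) = 1.5187 bits.
RT = 380 + 85 × 1.5187 = 509.09 ms.

509 ms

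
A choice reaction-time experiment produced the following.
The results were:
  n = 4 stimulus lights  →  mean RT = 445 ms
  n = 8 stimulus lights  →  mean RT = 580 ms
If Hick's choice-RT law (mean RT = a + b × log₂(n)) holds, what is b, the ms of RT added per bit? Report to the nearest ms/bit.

Slope: b = (580 − 445) / (log₂ 8 − log₂ 4) = 135/1.0000 = 135 ms/bit.

135 ms/bit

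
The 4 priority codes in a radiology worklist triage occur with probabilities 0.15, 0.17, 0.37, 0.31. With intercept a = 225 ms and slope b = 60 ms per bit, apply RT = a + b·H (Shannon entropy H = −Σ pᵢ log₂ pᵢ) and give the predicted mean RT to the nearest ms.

H = 0.15·log₂(1/0.15) + 0.17·log₂(1/0.17) + 0.37·log₂(1/0.37) + 0.31·log₂(1/0.31) = 1.8997 bits.
RT = 225 + 60 × 1.8997 = 338.98 ms.

339 ms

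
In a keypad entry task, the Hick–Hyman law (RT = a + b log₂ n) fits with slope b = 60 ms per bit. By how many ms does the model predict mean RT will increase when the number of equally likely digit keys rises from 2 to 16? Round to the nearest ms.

The intercept a cancels: ΔRT = b·(log₂ n₂ − log₂ n₁) = b·log₂(n₂/n₁).
log₂(16) − log₂(2) = log₂(16/2) = log₂(8) = 3.
ΔRT = 60 × 3.0000 = 180.000 ms.

180 ms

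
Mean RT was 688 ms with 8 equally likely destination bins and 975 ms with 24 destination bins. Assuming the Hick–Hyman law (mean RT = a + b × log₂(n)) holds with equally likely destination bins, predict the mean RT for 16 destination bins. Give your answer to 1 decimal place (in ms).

869.1 ms

RT is linear in log₂ n, so two points fix the line:
  b = (975 − 688) / (log₂ 24 − log₂ 8) = 287 / (4.5850 − 3) = 181.077 ms/bit
  a = 688 − 181.077 × 3 = 144.769 ms
Then RT(16) = 144.769 + 181.077 × log₂ 16 = 144.769 + 181.077 × 4 ≈ 869.077 ms.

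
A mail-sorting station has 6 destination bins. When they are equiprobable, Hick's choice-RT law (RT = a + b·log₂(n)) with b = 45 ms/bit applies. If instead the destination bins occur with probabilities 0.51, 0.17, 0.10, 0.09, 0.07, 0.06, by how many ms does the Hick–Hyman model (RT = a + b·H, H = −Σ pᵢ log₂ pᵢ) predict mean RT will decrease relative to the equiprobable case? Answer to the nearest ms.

The RT saving is b·ΔH. Equiprobable H₀ = log₂(6) = 2.5850 bits; with the given probabilities H = 2.0870 bits.
b·(H₀ − H) = 45 × (2.5850 − 2.0870) = 22.41 ms.

22 ms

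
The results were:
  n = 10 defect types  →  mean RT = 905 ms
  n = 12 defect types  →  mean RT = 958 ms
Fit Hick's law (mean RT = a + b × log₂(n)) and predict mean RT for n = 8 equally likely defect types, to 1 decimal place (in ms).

840.1 ms

Solve the two-equation system in a and b:
  b = (958 − 905) / (log₂ 12 − log₂ 10) = 53 / (3.5850 − 3.3219) = 201.495 ms/bit
  a = 905 − 201.495 × 3.3219 = 235.650 ms
Then RT(8) = 235.650 + 201.495 × log₂ 8 = 235.650 + 201.495 × 3 ≈ 840.133 ms.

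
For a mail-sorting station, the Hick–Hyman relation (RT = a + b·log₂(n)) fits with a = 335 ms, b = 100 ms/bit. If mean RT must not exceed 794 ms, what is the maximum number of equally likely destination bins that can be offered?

Set 335 + 100·log₂ n ≤ 794 → log₂ n ≤ (794 − 335)/100 = 4.5900.
So n ≤ 2^4.5900 = 24.084; the largest integer n is 24.

24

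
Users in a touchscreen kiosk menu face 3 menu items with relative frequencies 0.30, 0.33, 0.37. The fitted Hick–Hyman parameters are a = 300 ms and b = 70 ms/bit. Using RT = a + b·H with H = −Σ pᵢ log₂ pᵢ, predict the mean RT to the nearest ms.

H = 0.30·log₂(1/0.30) + 0.33·log₂(1/0.33) + 0.37·log₂(1/0.37) = 1.5796 bits.
RT = 300 + 70 × 1.5796 = 410.57 ms.

411 ms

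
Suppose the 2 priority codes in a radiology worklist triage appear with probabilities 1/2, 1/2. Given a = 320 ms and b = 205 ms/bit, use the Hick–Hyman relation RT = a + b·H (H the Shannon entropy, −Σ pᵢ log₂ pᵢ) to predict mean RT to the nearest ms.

525 ms

Each term −pᵢ log₂ pᵢ: 0.5·1 + 0.5·1; summed, H = 1.000 bits.
Mean RT = a + bH = 320 + 205·1.000 = 525.00 ms.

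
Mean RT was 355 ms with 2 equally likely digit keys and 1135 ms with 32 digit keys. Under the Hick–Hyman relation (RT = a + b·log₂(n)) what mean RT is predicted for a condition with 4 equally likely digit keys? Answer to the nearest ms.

With log₂ n on the abscissa the relation is linear; from the two conditions:
  b = (1135 − 355) / (log₂ 32 − log₂ 2) = 780 / (5 − 1) = 195 ms/bit
  a = 355 − 195 × 1 = 160 ms
Then RT(4) = 160 + 195 × log₂ 4 = 160 + 195 × 2 ≈ 550.000 ms.

550 ms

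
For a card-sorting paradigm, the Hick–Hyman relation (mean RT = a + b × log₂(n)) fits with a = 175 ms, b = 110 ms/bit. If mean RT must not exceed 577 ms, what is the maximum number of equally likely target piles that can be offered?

110·log₂ n ≤ 577 − 175 = 402, giving log₂ n ≤ 3.6545 and n ≤ 12.593. The largest whole number is 12.

12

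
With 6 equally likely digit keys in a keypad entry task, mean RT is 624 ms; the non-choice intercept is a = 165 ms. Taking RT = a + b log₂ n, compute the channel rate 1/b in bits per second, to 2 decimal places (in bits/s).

b = (624 − 165)/log₂ 6 = 459/2.5850 = 177.565 ms per bit = 0.17757 s/bit; the reciprocal is 5.632 bits/s.

5.63 bits/s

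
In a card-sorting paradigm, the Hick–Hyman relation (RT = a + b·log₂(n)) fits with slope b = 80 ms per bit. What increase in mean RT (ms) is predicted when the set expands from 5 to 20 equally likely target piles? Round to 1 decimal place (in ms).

Only the slope matters, since a is common to both: ΔRT = b·log₂(n₂/n₁).
log₂(20) − log₂(5) = log₂(20/5) = log₂(4) = 2.
ΔRT = 80 × 2.0000 = 160.000 ms.

160.0 ms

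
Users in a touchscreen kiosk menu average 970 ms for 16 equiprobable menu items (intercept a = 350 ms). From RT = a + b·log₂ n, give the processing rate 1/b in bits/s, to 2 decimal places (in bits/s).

Choice component = 970 − 350 = 620 ms over log₂(16) = 4 bits.
b = 620 / 4 = 155.000 ms/bit, so 1/b = 6.452 bits/s.

6.45 bits/s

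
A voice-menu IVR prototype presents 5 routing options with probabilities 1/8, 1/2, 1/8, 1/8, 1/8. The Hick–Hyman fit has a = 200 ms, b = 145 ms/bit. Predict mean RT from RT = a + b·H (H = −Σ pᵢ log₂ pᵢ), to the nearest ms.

490 ms

Each term −pᵢ log₂ pᵢ: 0.125·3 + 0.5·1 + 0.125·3 + 0.125·3 + 0.125·3; summed, H = 2.000 bits.
Mean RT = a + bH = 200 + 145·2.000 = 490.00 ms.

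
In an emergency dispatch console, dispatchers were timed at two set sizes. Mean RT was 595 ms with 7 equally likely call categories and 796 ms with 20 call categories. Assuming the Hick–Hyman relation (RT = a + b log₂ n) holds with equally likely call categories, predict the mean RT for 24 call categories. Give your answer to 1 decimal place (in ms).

Solve the two-equation system in a and b:
  b = (796 − 595) / (log₂ 20 − log₂ 7) = 201 / (4.3219 − 2.8074) = 132.711 ms/bit
  a = 595 − 132.711 × 2.8074 = 222.434 ms
Then RT(24) = 222.434 + 132.711 × log₂ 24 = 222.434 + 132.711 × 4.5850 ≈ 830.907 ms.

830.9 ms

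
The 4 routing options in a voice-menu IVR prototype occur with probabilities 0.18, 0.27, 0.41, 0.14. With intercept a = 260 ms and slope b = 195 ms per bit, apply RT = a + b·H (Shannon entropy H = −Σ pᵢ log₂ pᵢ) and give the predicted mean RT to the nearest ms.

H = 0.18·log₂(1/0.18) + 0.27·log₂(1/0.27) + 0.41·log₂(1/0.41) + 0.14·log₂(1/0.14) = 1.8798 bits.
RT = 260 + 195 × 1.8798 = 626.57 ms.

627 ms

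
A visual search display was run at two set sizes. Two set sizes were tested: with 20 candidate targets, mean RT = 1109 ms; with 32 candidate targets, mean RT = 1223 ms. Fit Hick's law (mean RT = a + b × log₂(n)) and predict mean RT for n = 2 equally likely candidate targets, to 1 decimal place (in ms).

Solve the two-equation system in a and b:
  b = (1223 − 1109) / (log₂ 32 − log₂ 20) = 114 / (5 − 4.3219) = 168.124 ms/bit
  a = 1109 − 168.124 × 4.3219 = 382.381 ms
Then RT(2) = 382.381 + 168.124 × log₂ 2 = 382.381 + 168.124 × 1 ≈ 550.505 ms.

550.5 ms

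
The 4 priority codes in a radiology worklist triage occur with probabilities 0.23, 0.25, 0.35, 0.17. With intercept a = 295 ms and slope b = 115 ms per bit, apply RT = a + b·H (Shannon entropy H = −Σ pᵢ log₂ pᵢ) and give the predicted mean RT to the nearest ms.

Entropy contributions −pᵢ log₂ pᵢ: 0.4877, 0.5000, 0.5301, 0.4346; sum H = 1.9524 bits.
RT = a + bH = 295 + 115·1.9524 = 519.52 ms.

520 ms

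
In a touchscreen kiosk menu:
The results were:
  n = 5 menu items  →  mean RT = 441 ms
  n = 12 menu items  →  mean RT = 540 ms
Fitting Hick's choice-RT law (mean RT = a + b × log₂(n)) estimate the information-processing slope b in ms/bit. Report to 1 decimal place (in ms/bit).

Slope: b = (540 − 441) / (log₂ 12 − log₂ 5) = 99/1.2630 = 78.383 ms/bit.

78.4 ms/bit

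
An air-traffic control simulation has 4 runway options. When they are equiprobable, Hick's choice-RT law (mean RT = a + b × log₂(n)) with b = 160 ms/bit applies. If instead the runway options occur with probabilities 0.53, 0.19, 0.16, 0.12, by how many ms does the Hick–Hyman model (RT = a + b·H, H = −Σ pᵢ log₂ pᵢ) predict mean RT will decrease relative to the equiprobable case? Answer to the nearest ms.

43 ms

Equiprobable entropy H₀ = log₂ 4 = 2.0000 bits.
Skewed entropy H = −Σ pᵢ log₂ pᵢ = 1.7308 bits.
ΔRT = b·(H₀ − H) = 160 × 0.2692 = 43.08 ms.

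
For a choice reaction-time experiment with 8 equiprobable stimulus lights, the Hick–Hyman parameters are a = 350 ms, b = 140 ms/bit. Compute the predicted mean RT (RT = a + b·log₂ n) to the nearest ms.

770 ms

log₂(8) = 3 bits, so RT = 350 + 140 × 3 ≈ 770.000 ms.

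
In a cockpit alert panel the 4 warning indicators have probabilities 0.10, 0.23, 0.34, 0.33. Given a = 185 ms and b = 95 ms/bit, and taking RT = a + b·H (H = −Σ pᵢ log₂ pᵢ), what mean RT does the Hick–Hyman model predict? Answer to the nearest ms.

363 ms

H = 0.10·log₂(1/0.10) + 0.23·log₂(1/0.23) + 0.34·log₂(1/0.34) + 0.33·log₂(1/0.33) = 1.8769 bits.
RT = 185 + 95 × 1.8769 = 363.30 ms.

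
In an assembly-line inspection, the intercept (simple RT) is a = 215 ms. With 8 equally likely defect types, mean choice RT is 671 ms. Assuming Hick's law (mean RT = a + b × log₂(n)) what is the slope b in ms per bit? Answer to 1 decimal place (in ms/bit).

152.0 ms/bit

b = (671 − 215) / log₂(8) = 456 / 3 = 152.000 ms/bit.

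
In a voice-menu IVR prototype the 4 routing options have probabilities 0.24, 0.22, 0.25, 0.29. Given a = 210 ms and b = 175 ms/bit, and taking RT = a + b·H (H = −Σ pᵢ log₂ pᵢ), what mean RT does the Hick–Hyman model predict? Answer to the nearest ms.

559 ms

Entropy contributions −pᵢ log₂ pᵢ: 0.4941, 0.4806, 0.5000, 0.5179; sum H = 1.9926 bits.
RT = a + bH = 210 + 175·1.9926 = 558.71 ms.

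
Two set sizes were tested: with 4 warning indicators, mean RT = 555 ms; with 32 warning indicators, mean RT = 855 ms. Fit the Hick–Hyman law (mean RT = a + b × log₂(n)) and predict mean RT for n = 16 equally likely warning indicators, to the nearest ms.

With log₂ n on the abscissa the relation is linear; from the two conditions:
  b = (855 − 555) / (log₂ 32 − log₂ 4) = 300 / (5 − 2) = 100 ms/bit
  a = 555 − 100 × 2 = 355 ms
Then RT(16) = 355 + 100 × log₂ 16 = 355 + 100 × 4 ≈ 755.000 ms.

755 ms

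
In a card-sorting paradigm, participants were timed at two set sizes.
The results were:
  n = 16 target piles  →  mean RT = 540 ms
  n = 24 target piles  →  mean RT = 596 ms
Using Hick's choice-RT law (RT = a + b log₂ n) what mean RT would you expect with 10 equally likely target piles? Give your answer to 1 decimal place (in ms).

Fit slope and intercept:
  b = (596 − 540) / (log₂ 24 − log₂ 16) = 56 / (4.5850 − 4) = 95.733 ms/bit
  a = 540 − 95.733 × 4 = 157.069 ms
Then RT(10) = 157.069 + 95.733 × log₂ 10 = 157.069 + 95.733 × 3.3219 ≈ 475.086 ms.

475.1 ms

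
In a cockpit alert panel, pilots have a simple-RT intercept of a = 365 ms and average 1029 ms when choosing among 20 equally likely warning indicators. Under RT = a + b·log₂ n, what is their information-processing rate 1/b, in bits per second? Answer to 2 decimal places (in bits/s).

b = (1029 − 365)/log₂ 20 = 664/4.3219 = 153.635 ms per bit = 0.15364 s/bit; the reciprocal is 6.509 bits/s.

6.51 bits/s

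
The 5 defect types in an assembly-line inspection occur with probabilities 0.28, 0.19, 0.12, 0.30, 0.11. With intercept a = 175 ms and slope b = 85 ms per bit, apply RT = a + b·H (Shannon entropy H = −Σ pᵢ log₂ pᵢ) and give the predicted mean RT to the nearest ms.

363 ms

Entropy contributions −pᵢ log₂ pᵢ: 0.5142, 0.4552, 0.3671, 0.5211, 0.3503; sum H = 2.2079 bits.
RT = a + bH = 175 + 85·2.2079 = 362.67 ms.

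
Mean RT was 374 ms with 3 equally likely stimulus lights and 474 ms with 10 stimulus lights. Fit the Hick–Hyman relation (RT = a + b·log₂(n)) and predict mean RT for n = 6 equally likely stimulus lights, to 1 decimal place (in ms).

431.6 ms

Fit slope and intercept:
  b = (474 − 374) / (log₂ 10 − log₂ 3) = 100 / (3.3219 − 1.5850) = 57.572 ms/bit
  a = 374 − 57.572 × 1.5850 = 282.751 ms
Then RT(6) = 282.751 + 57.572 × log₂ 6 = 282.751 + 57.572 × 2.5850 ≈ 431.572 ms.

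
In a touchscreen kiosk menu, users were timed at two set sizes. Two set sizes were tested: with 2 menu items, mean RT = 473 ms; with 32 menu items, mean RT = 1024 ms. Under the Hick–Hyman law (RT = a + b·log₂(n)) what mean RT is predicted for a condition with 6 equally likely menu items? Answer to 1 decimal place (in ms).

691.3 ms

RT is linear in log₂ n, so two points fix the line:
  b = (1024 − 473) / (log₂ 32 − log₂ 2) = 551 / (5 − 1) = 137.750 ms/bit
  a = 473 − 137.750 × 1 = 335.250 ms
Then RT(6) = 335.250 + 137.750 × log₂ 6 = 335.250 + 137.750 × 2.5850 ≈ 691.329 ms.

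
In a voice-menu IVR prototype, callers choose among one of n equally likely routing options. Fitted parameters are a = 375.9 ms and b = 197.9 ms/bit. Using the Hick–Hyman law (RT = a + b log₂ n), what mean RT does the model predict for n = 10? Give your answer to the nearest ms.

1033 ms

log₂(10) = 3.3219 bits, so RT = 375.9 + 197.9 × 3.3219 ≈ 1033.310 ms.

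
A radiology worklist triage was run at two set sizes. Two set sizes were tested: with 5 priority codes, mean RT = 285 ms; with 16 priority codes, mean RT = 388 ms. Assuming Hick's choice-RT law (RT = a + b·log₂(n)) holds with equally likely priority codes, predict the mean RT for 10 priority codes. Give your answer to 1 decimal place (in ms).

346.4 ms

RT is linear in log₂ n, so two points fix the line:
  b = (388 − 285) / (log₂ 16 − log₂ 5) = 103 / (4 − 2.3219) = 61.380 ms/bit
  a = 285 − 61.380 × 2.3219 = 142.480 ms
Then RT(10) = 142.480 + 61.380 × log₂ 10 = 142.480 + 61.380 × 3.3219 ≈ 346.380 ms.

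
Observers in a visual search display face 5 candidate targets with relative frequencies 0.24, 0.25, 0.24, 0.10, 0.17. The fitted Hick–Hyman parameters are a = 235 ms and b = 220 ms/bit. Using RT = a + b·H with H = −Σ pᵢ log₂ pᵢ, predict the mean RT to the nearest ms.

731 ms

H = 0.24·log₂(1/0.24) + 0.25·log₂(1/0.25) + 0.24·log₂(1/0.24) + 0.10·log₂(1/0.10) + 0.17·log₂(1/0.17) = 2.2550 bits.
RT = 235 + 220 × 2.2550 = 731.11 ms.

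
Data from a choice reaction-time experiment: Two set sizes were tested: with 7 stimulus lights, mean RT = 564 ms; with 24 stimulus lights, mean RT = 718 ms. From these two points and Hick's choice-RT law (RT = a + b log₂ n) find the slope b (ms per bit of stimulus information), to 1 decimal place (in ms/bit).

86.6 ms/bit

b = (RT₂ − RT₁)/(log₂ n₂ − log₂ n₁) = (718 − 564)/(4.5850 − 2.8074) = 86.633 ms/bit.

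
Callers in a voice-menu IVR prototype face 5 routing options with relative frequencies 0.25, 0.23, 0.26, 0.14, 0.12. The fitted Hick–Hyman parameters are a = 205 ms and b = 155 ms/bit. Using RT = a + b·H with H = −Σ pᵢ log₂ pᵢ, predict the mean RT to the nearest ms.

555 ms

H = 0.25·log₂(1/0.25) + 0.23·log₂(1/0.23) + 0.26·log₂(1/0.26) + 0.14·log₂(1/0.14) + 0.12·log₂(1/0.12) = 2.2571 bits.
RT = 205 + 155 × 2.2571 = 554.86 ms.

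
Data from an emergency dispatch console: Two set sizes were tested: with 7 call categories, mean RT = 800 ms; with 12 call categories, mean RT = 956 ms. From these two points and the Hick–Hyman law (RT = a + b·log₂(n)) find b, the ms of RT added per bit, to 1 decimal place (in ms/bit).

b = (RT₂ − RT₁)/(log₂ n₂ − log₂ n₁) = (956 − 800)/(3.5850 − 2.8074) = 200.615 ms/bit.

200.6 ms/bit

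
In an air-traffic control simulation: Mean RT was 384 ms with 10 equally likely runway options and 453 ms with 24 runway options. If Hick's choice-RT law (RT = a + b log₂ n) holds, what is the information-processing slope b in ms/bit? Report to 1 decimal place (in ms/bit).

54.6 ms/bit

The slope on a log₂ axis is (453 − 384) / (4.5850 − 3.3219) = 54.630 ms/bit.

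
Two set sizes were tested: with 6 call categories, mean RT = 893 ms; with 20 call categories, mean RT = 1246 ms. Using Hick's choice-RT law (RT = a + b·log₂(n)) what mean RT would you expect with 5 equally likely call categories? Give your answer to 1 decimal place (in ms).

839.5 ms

Fit slope and intercept:
  b = (1246 − 893) / (log₂ 20 − log₂ 6) = 353 / (4.3219 − 2.5850) = 203.228 ms/bit
  a = 893 − 203.228 × 2.5850 = 367.663 ms
Then RT(5) = 367.663 + 203.228 × log₂ 5 = 367.663 + 203.228 × 2.3219 ≈ 839.544 ms.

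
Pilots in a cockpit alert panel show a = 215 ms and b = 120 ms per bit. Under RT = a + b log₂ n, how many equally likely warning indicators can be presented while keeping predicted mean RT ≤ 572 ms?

120·log₂ n ≤ 572 − 215 = 357, giving log₂ n ≤ 2.9750 and n ≤ 7.863. The largest whole number is 7.

7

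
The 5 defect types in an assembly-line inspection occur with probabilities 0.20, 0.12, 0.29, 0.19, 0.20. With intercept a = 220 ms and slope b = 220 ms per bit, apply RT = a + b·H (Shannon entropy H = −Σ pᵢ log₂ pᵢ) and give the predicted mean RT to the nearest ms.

719 ms

Entropy contributions −pᵢ log₂ pᵢ: 0.4644, 0.3671, 0.5179, 0.4552, 0.4644; sum H = 2.2690 bits.
RT = a + bH = 220 + 220·2.2690 = 719.17 ms.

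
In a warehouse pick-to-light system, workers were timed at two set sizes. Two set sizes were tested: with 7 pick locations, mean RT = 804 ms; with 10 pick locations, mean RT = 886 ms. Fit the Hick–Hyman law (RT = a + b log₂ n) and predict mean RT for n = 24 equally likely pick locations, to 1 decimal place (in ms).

1087.3 ms

Solve the two-equation system in a and b:
  b = (886 − 804) / (log₂ 10 − log₂ 7) = 82 / (3.3219 − 2.8074) = 159.355 ms/bit
  a = 804 − 159.355 × 2.8074 = 356.633 ms
Then RT(24) = 356.633 + 159.355 × log₂ 24 = 356.633 + 159.355 × 4.5850 ≈ 1087.271 ms.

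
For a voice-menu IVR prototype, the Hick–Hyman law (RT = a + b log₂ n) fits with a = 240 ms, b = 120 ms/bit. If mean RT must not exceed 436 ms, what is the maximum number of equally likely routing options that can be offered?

120·log₂ n ≤ 436 − 240 = 196, giving log₂ n ≤ 1.6333 and n ≤ 3.102. The largest whole number is 3.

3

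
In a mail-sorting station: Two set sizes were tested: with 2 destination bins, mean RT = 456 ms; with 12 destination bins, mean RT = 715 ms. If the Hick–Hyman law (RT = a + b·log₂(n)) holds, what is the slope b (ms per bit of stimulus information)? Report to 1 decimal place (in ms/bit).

100.2 ms/bit

b = (RT₂ − RT₁)/(log₂ n₂ − log₂ n₁) = (715 − 456)/(3.5850 − 1) = 100.195 ms/bit.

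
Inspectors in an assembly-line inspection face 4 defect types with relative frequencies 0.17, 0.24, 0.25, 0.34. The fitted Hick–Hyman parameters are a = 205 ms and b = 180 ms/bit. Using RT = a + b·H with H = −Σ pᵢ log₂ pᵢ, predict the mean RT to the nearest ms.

H = 0.17·log₂(1/0.17) + 0.24·log₂(1/0.24) + 0.25·log₂(1/0.25) + 0.34·log₂(1/0.34) = 1.9579 bits.
RT = 205 + 180 × 1.9579 = 557.42 ms.

557 ms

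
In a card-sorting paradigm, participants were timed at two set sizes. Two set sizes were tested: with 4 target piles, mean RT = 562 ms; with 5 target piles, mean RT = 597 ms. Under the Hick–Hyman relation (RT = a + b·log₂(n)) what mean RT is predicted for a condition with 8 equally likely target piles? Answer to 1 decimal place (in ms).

With log₂ n on the abscissa the relation is linear; from the two conditions:
  b = (597 − 562) / (log₂ 5 − log₂ 4) = 35 / (2.3219 − 2) = 108.720 ms/bit
  a = 562 − 108.720 × 2 = 344.560 ms
Then RT(8) = 344.560 + 108.720 × log₂ 8 = 344.560 + 108.720 × 3 ≈ 670.720 ms.

670.7 ms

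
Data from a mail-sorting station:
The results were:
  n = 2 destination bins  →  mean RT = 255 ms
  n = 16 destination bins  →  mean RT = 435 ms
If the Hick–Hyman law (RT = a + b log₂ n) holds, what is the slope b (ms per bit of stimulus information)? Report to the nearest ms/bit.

The slope on a log₂ axis is (435 − 255) / (4 − 1) = 60 ms/bit.

60 ms/bit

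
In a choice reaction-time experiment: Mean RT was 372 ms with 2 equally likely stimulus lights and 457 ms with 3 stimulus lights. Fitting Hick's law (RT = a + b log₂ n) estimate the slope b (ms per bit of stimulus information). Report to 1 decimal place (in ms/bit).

145.3 ms/bit

The slope on a log₂ axis is (457 − 372) / (1.5850 − 1) = 145.308 ms/bit.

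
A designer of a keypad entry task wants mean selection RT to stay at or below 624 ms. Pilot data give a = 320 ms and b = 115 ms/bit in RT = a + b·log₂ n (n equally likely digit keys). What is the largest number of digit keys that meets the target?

6

Information budget: (624 − 320)/115 = 2.6435 bits, so n ≤ 2^2.6435 = 6.248 → at most 6.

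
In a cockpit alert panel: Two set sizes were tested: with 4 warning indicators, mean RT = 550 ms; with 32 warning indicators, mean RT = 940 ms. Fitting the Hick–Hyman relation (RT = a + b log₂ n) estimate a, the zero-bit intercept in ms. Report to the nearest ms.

290 ms

Slope: b = (940 − 550) / (log₂ 32 − log₂ 4) = 390/3.0000 = 130 ms/bit.
Intercept: a = 550 − 130·log₂(4) = 290.000 ms.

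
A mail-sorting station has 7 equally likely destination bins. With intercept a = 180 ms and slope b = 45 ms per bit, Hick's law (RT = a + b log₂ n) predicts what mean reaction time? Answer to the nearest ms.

306 ms

log₂(7) = 2.8074 bits, so RT = 180 + 45 × 2.8074 ≈ 306.331 ms.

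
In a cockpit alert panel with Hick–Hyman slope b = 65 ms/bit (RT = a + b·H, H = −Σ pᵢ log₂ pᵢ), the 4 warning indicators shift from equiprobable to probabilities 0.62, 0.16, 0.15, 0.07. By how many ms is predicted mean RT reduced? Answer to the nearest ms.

31 ms

The RT saving is b·ΔH. Equiprobable H₀ = log₂(4) = 2.0000 bits; with the given probabilities H = 1.5297 bits.
b·(H₀ − H) = 65 × (2.0000 − 1.5297) = 30.57 ms.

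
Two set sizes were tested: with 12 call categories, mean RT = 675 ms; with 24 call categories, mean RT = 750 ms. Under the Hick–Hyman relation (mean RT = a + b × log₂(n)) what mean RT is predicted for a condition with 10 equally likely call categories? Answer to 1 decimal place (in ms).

655.3 ms

With log₂ n on the abscissa the relation is linear; from the two conditions:
  b = (750 − 675) / (log₂ 24 − log₂ 12) = 75 / (4.5850 − 3.5850) = 75.000 ms/bit
  a = 675 − 75.000 × 3.5850 = 406.128 ms
Then RT(10) = 406.128 + 75.000 × log₂ 10 = 406.128 + 75.000 × 3.3219 ≈ 655.272 ms.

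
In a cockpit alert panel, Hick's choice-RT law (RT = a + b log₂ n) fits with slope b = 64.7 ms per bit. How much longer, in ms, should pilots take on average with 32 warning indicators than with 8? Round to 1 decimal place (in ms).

ΔRT = (a + b log₂ n₂) − (a + b log₂ n₁) = b·(log₂ n₂ − log₂ n₁).
log₂(32) − log₂(8) = log₂(32/8) = log₂(4) = 2.
ΔRT = 64.7 × 2.0000 = 129.400 ms.

129.4 ms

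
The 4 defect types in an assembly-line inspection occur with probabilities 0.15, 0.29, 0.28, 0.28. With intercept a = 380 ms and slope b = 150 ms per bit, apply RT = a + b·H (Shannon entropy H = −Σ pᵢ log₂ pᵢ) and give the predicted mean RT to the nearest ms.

H = 0.15·log₂(1/0.15) + 0.29·log₂(1/0.29) + 0.28·log₂(1/0.28) + 0.28·log₂(1/0.28) = 1.9569 bits.
RT = 380 + 150 × 1.9569 = 673.53 ms.

674 ms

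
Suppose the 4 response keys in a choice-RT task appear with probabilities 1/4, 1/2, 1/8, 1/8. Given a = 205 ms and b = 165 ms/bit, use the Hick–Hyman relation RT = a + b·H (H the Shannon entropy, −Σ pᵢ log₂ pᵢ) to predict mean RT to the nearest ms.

H = −Σ pᵢ log₂ pᵢ = 0.25·2 + 0.5·1 + 0.125·3 + 0.125·3 = 1.750 bits.
RT = 205 + 165 × 1.750 = 493.75 ms.

494 ms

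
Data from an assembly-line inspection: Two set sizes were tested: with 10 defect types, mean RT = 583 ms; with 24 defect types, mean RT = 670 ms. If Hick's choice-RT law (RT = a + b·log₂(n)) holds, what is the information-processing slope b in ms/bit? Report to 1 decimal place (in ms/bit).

The slope on a log₂ axis is (670 − 583) / (4.5850 − 3.3219) = 68.882 ms/bit.

68.9 ms/bit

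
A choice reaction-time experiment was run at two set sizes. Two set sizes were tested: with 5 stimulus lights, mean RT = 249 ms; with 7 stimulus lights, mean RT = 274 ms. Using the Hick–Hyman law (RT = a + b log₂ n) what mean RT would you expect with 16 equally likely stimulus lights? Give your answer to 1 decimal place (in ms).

Fit slope and intercept:
  b = (274 − 249) / (log₂ 7 − log₂ 5) = 25 / (2.8074 − 2.3219) = 51.501 ms/bit
  a = 249 − 51.501 × 2.3219 = 129.418 ms
Then RT(16) = 129.418 + 51.501 × log₂ 16 = 129.418 + 51.501 × 4 ≈ 335.422 ms.

335.4 ms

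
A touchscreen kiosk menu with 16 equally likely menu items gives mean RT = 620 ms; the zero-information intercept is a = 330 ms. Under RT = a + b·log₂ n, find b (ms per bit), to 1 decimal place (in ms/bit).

log₂(16) = 4 bits.
b = (RT − a)/log₂ n = (620 − 330) / 4 = 72.500 ms/bit.

72.5 ms/bit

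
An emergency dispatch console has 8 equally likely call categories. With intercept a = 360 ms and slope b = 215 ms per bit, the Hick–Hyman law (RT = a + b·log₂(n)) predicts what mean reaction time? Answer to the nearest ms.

1005 ms

log₂(8) = 3 bits, so RT = 360 + 215 × 3 ≈ 1005.000 ms.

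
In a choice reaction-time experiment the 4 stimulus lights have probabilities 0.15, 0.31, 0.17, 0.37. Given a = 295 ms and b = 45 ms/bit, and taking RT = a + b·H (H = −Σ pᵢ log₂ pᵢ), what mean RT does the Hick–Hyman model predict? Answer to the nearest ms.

380 ms

Entropy contributions −pᵢ log₂ pᵢ: 0.4105, 0.5238, 0.4346, 0.5307; sum H = 1.8997 bits.
RT = a + bH = 295 + 45·1.8997 = 380.48 ms.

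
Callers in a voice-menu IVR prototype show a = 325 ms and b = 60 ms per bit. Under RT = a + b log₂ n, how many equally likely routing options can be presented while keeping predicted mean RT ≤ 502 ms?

7

Information budget: (502 − 325)/60 = 2.9500 bits, so n ≤ 2^2.9500 = 7.727 → at most 7.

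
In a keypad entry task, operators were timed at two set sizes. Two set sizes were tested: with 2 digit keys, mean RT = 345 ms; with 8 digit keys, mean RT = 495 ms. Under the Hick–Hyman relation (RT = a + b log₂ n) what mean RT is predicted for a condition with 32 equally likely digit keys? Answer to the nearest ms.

645 ms

Fit slope and intercept:
  b = (495 − 345) / (log₂ 8 − log₂ 2) = 150 / (3 − 1) = 75 ms/bit
  a = 345 − 75 × 1 = 270 ms
Then RT(32) = 270 + 75 × log₂ 32 = 270 + 75 × 5 ≈ 645.000 ms.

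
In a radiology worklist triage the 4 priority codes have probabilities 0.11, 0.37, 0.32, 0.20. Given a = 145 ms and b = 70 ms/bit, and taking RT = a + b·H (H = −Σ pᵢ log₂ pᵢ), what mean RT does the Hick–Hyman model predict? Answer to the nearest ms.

H = 0.11·log₂(1/0.11) + 0.37·log₂(1/0.37) + 0.32·log₂(1/0.32) + 0.20·log₂(1/0.20) = 1.8714 bits.
RT = 145 + 70 × 1.8714 = 276.00 ms.

276 ms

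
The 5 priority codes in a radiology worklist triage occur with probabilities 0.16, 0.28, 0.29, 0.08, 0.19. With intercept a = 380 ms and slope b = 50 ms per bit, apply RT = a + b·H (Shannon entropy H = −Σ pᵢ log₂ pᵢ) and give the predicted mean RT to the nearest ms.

Entropy contributions −pᵢ log₂ pᵢ: 0.4230, 0.5142, 0.5179, 0.2915, 0.4552; sum H = 2.2019 bits.
RT = a + bH = 380 + 50·2.2019 = 490.09 ms.

490 ms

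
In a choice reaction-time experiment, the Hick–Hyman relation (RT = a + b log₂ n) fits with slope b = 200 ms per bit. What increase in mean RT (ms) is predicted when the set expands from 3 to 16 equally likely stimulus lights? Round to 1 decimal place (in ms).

483.0 ms

The intercept a cancels: ΔRT = b·(log₂ n₂ − log₂ n₁) = b·log₂(n₂/n₁).
log₂(16) − log₂(3) = 4 − 1.5850 = 2.4150.
ΔRT = 200 × 2.4150 = 483.007 ms.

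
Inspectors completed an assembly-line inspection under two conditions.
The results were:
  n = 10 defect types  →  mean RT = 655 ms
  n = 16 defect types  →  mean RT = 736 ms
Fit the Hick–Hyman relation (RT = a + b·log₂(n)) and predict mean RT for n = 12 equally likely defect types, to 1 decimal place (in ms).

686.4 ms

Solve the two-equation system in a and b:
  b = (736 − 655) / (log₂ 16 − log₂ 10) = 81 / (4 − 3.3219) = 119.456 ms/bit
  a = 655 − 119.456 × 3.3219 = 258.175 ms
Then RT(12) = 258.175 + 119.456 × log₂ 12 = 258.175 + 119.456 × 3.5850 ≈ 686.421 ms.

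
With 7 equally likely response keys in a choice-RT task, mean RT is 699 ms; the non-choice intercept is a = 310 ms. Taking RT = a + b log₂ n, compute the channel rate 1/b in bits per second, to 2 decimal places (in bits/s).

7.22 bits/s

b = (699 − 310)/log₂ 7 = 389/2.8074 = 138.565 ms per bit = 0.13856 s/bit; the reciprocal is 7.217 bits/s.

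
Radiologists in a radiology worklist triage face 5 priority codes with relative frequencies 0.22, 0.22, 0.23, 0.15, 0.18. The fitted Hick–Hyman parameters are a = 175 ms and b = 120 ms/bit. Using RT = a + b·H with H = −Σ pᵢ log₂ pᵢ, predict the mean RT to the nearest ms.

452 ms

H = 0.22·log₂(1/0.22) + 0.22·log₂(1/0.22) + 0.23·log₂(1/0.23) + 0.15·log₂(1/0.15) + 0.18·log₂(1/0.18) = 2.3047 bits.
RT = 175 + 120 × 2.3047 = 451.56 ms.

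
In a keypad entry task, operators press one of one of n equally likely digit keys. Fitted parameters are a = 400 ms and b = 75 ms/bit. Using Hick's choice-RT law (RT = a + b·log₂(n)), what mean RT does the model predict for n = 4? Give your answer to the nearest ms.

log₂(4) = 2 bits, so RT = 400 + 75 × 2 ≈ 550.000 ms.

550 ms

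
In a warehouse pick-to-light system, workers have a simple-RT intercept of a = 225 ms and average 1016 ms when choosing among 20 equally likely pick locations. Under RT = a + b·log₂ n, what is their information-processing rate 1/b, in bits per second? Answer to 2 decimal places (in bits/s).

b = (1016 − 225)/log₂ 20 = 791/4.3219 = 183.020 ms per bit = 0.18302 s/bit; the reciprocal is 5.464 bits/s.

5.46 bits/s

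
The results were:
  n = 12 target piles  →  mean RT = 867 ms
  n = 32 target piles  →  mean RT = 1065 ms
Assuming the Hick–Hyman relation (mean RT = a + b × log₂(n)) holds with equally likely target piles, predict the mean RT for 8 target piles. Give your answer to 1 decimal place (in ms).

785.1 ms

RT is linear in log₂ n, so two points fix the line:
  b = (1065 − 867) / (log₂ 32 − log₂ 12) = 198 / (5 − 3.5850) = 139.926 ms/bit
  a = 867 − 139.926 × 3.5850 = 365.372 ms
Then RT(8) = 365.372 + 139.926 × log₂ 8 = 365.372 + 139.926 × 3 ≈ 785.149 ms.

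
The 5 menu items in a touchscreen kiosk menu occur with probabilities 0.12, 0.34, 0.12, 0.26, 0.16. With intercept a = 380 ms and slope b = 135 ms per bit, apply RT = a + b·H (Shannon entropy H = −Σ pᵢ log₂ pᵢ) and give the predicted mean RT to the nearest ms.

Entropy contributions −pᵢ log₂ pᵢ: 0.3671, 0.5292, 0.3671, 0.5053, 0.4230; sum H = 2.1916 bits.
RT = a + bH = 380 + 135·2.1916 = 675.87 ms.

676 ms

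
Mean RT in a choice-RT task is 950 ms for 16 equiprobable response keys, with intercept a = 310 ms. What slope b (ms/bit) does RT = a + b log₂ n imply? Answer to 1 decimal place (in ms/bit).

160.0 ms/bit

log₂(16) = 4 bits.
b = (RT − a)/log₂ n = (950 − 310) / 4 = 160.000 ms/bit.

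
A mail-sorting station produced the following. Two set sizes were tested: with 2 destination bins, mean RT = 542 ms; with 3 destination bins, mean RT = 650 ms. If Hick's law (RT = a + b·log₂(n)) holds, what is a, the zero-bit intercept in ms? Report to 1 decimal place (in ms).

357.4 ms

Slope: b = (650 − 542) / (log₂ 3 − log₂ 2) = 108/0.5850 = 184.627 ms/bit.
a = RT₁ − b·log₂ n₁ = 542 − 184.627 × 1 = 357.373 ms.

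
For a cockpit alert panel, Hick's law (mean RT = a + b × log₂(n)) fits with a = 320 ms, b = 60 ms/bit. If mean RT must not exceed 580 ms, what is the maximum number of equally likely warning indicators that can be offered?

20

Information budget: (580 − 320)/60 = 4.3333 bits, so n ≤ 2^4.3333 = 20.159 → at most 20.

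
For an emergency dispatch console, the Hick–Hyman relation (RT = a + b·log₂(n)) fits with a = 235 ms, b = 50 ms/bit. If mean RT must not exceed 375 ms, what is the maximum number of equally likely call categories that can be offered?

Information budget: (375 − 235)/50 = 2.8000 bits, so n ≤ 2^2.8000 = 6.964 → at most 6.

6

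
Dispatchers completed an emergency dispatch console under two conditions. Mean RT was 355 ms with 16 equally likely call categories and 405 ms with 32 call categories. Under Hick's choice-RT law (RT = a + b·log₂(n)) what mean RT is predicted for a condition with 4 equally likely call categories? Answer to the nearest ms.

RT is linear in log₂ n, so two points fix the line:
  b = (405 − 355) / (log₂ 32 − log₂ 16) = 50 / (5 − 4) = 50 ms/bit
  a = 355 − 50 × 4 = 155 ms
Then RT(4) = 155 + 50 × log₂ 4 = 155 + 50 × 2 ≈ 255.000 ms.

255 ms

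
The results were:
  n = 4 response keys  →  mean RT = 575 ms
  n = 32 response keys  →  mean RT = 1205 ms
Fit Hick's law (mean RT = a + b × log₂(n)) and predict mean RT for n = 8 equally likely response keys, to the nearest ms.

785 ms

With log₂ n on the abscissa the relation is linear; from the two conditions:
  b = (1205 − 575) / (log₂ 32 − log₂ 4) = 630 / (5 − 2) = 210 ms/bit
  a = 575 − 210 × 2 = 155 ms
Then RT(8) = 155 + 210 × log₂ 8 = 155 + 210 × 3 ≈ 785.000 ms.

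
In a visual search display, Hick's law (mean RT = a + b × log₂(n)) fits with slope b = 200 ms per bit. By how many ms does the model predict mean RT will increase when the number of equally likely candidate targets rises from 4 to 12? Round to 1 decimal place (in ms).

317.0 ms

ΔRT = (a + b log₂ n₂) − (a + b log₂ n₁) = b·(log₂ n₂ − log₂ n₁).
log₂(12) − log₂(4) = 3.5850 − 2 = 1.5850.
ΔRT = 200 × 1.5850 = 316.993 ms.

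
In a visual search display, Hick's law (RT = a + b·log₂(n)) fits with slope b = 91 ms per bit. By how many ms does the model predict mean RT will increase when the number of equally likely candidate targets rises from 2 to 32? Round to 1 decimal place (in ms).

364.0 ms

The intercept a cancels: ΔRT = b·(log₂ n₂ − log₂ n₁) = b·log₂(n₂/n₁).
log₂(32) − log₂(2) = log₂(32/2) = log₂(16) = 4.
ΔRT = 91 × 4.0000 = 364.000 ms.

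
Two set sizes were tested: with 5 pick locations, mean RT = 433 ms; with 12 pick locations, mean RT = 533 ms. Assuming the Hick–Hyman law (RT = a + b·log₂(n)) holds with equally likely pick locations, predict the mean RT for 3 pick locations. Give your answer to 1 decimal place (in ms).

Solve the two-equation system in a and b:
  b = (533 − 433) / (log₂ 12 − log₂ 5) = 100 / (3.5850 − 2.3219) = 79.174 ms/bit
  a = 433 − 79.174 × 2.3219 = 249.163 ms
Then RT(3) = 249.163 + 79.174 × log₂ 3 = 249.163 + 79.174 × 1.5850 ≈ 374.651 ms.

374.7 ms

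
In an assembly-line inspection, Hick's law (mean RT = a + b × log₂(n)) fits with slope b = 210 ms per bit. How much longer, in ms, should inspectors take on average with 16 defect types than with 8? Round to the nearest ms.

Only the slope matters, since a is common to both: ΔRT = b·log₂(n₂/n₁).
log₂(16) − log₂(8) = log₂(16/8) = log₂(2) = 1.
ΔRT = 210 × 1.0000 = 210.000 ms.

210 ms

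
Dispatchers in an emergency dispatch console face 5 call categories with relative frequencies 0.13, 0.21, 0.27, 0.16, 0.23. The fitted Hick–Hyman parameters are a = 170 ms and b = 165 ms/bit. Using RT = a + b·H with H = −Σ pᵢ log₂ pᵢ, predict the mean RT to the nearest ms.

H = 0.13·log₂(1/0.13) + 0.21·log₂(1/0.21) + 0.27·log₂(1/0.27) + 0.16·log₂(1/0.16) + 0.23·log₂(1/0.23) = 2.2762 bits.
RT = 170 + 165 × 2.2762 = 545.57 ms.

546 ms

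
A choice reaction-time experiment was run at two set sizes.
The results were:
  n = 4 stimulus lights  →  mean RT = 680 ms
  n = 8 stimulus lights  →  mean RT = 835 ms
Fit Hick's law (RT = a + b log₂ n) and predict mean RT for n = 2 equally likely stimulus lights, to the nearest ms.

525 ms

Fit slope and intercept:
  b = (835 − 680) / (log₂ 8 − log₂ 4) = 155 / (3 − 2) = 155 ms/bit
  a = 680 − 155 × 2 = 370 ms
Then RT(2) = 370 + 155 × log₂ 2 = 370 + 155 × 1 ≈ 525.000 ms.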